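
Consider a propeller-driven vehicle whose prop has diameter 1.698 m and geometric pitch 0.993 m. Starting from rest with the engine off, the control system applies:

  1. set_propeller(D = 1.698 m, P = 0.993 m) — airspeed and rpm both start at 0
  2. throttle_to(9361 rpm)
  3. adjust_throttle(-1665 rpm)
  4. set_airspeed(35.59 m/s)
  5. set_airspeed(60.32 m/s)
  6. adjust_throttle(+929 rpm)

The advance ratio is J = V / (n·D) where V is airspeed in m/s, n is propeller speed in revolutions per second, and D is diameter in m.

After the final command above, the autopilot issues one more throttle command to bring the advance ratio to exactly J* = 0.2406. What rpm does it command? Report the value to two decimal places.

rpm = 8858.89

set_propeller: D = 1.698 m, P = 0.993 m (p = P/D = 0.584806); state ← (V=0, rpm=0)
throttle_to(9361): rpm ← 9361
adjust_throttle(-1665): rpm ← 9361 -1665 = 7696
set_airspeed(35.59): V ← 35.59 m/s
set_airspeed(60.32): V ← 60.32 m/s
adjust_throttle(+929): rpm ← 7696 +929 = 8625
final state: V = 60.32 m/s, rpm = 8625 → n = rpm/60 = 143.750000 rev/s
target J* = 0.2406; solve J* = V/(n·D) for n: n = V/(J*·D) = 60.32/(0.2406 × 1.698) = 147.648155 rev/s
rpm = 60·n = 8858.889290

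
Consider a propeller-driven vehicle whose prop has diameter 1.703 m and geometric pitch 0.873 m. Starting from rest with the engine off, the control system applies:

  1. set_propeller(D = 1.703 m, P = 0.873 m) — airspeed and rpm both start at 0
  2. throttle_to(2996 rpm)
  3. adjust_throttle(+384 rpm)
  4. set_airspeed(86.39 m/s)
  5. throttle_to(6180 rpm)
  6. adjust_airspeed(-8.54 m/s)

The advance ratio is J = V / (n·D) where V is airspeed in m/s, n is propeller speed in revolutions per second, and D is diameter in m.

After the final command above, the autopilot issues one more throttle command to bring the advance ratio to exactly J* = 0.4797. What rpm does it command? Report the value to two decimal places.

rpm = 5717.75

set_propeller: D = 1.703 m, P = 0.873 m (p = P/D = 0.512625); state ← (V=0, rpm=0)
throttle_to(2996): rpm ← 2996
adjust_throttle(+384): rpm ← 2996 +384 = 3380
set_airspeed(86.39): V ← 86.39 m/s
throttle_to(6180): rpm ← 6180
adjust_airspeed(-8.54): V ← 86.39 -8.54 = 77.85 m/s
final state: V = 77.85 m/s, rpm = 6180 → n = rpm/60 = 103.000000 rev/s
target J* = 0.4797; solve J* = V/(n·D) for n: n = V/(J*·D) = 77.85/(0.4797 × 1.703) = 95.295908 rev/s
rpm = 60·n = 5717.754454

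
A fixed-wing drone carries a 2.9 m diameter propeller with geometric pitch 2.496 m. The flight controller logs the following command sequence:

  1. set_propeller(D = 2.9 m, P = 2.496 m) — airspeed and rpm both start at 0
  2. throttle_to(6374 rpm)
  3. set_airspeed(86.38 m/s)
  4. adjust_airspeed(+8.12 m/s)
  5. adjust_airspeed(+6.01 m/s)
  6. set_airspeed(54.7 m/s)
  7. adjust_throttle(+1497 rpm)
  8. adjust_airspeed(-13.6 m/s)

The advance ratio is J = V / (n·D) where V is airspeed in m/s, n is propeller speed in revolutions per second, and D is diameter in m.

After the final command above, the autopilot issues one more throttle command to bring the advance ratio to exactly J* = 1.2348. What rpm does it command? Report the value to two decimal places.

set_propeller: D = 2.9 m, P = 2.496 m (p = P/D = 0.860690); state ← (V=0, rpm=0)
throttle_to(6374): rpm ← 6374
set_airspeed(86.38): V ← 86.38 m/s
adjust_airspeed(+8.12): V ← 86.38 +8.12 = 94.5 m/s
adjust_airspeed(+6.01): V ← 94.5 +6.01 = 100.51 m/s
set_airspeed(54.7): V ← 54.7 m/s
adjust_throttle(+1497): rpm ← 6374 +1497 = 7871
adjust_airspeed(-13.6): V ← 54.7 -13.6 = 41.1 m/s
final state: V = 41.1 m/s, rpm = 7871 → n = rpm/60 = 131.183333 rev/s
target J* = 1.2348; solve J* = V/(n·D) for n: n = V/(J*·D) = 41.1/(1.2348 × 2.9) = 11.477497 rev/s
rpm = 60·n = 688.649844

rpm = 688.65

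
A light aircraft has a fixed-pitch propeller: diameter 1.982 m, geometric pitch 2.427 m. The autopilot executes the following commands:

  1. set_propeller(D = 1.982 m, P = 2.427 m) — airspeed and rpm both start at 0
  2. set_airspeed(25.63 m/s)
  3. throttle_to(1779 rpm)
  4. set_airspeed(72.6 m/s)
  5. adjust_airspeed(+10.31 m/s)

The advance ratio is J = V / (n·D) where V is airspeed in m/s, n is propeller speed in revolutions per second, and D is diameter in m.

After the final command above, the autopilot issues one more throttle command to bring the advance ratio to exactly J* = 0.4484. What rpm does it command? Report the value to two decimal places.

set_propeller: D = 1.982 m, P = 2.427 m (p = P/D = 1.224521); state ← (V=0, rpm=0)
set_airspeed(25.63): V ← 25.63 m/s
throttle_to(1779): rpm ← 1779
set_airspeed(72.6): V ← 72.6 m/s
adjust_airspeed(+10.31): V ← 72.6 +10.31 = 82.91 m/s
final state: V = 82.91 m/s, rpm = 1779 → n = rpm/60 = 29.650000 rev/s
target J* = 0.4484; solve J* = V/(n·D) for n: n = V/(J*·D) = 82.91/(0.4484 × 1.982) = 93.290552 rev/s
rpm = 60·n = 5597.433098

rpm = 5597.43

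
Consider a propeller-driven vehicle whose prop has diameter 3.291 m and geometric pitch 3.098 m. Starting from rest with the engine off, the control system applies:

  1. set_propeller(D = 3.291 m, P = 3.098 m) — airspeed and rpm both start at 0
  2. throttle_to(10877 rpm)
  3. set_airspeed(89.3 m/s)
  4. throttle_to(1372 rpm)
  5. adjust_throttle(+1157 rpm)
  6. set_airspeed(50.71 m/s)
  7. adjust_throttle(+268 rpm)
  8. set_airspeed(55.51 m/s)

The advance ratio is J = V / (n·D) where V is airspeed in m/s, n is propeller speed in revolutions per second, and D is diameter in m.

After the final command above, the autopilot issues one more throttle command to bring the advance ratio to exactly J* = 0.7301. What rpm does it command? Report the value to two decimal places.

set_propeller: D = 3.291 m, P = 3.098 m (p = P/D = 0.941355); state ← (V=0, rpm=0)
throttle_to(10877): rpm ← 10877
set_airspeed(89.3): V ← 89.3 m/s
throttle_to(1372): rpm ← 1372
adjust_throttle(+1157): rpm ← 1372 +1157 = 2529
set_airspeed(50.71): V ← 50.71 m/s
adjust_throttle(+268): rpm ← 2529 +268 = 2797
set_airspeed(55.51): V ← 55.51 m/s
final state: V = 55.51 m/s, rpm = 2797 → n = rpm/60 = 46.616667 rev/s
target J* = 0.7301; solve J* = V/(n·D) for n: n = V/(J*·D) = 55.51/(0.7301 × 3.291) = 23.102607 rev/s
rpm = 60·n = 1386.156440

rpm = 1386.16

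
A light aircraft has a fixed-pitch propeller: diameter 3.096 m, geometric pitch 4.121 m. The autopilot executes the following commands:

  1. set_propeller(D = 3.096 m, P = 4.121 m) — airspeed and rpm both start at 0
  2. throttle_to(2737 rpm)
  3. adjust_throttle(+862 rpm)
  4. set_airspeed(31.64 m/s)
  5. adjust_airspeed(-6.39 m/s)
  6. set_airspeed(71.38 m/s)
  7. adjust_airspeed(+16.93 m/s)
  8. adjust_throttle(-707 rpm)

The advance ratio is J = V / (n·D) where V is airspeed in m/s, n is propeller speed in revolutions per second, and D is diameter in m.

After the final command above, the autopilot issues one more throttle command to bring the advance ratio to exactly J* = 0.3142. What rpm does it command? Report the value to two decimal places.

set_propeller: D = 3.096 m, P = 4.121 m (p = P/D = 1.331072); state ← (V=0, rpm=0)
throttle_to(2737): rpm ← 2737
adjust_throttle(+862): rpm ← 2737 +862 = 3599
set_airspeed(31.64): V ← 31.64 m/s
adjust_airspeed(-6.39): V ← 31.64 -6.39 = 25.25 m/s
set_airspeed(71.38): V ← 71.38 m/s
adjust_airspeed(+16.93): V ← 71.38 +16.93 = 88.31 m/s
adjust_throttle(-707): rpm ← 3599 -707 = 2892
final state: V = 88.31 m/s, rpm = 2892 → n = rpm/60 = 48.200000 rev/s
target J* = 0.3142; solve J* = V/(n·D) for n: n = V/(J*·D) = 88.31/(0.3142 × 3.096) = 90.782628 rev/s
rpm = 60·n = 5446.957697

rpm = 5446.96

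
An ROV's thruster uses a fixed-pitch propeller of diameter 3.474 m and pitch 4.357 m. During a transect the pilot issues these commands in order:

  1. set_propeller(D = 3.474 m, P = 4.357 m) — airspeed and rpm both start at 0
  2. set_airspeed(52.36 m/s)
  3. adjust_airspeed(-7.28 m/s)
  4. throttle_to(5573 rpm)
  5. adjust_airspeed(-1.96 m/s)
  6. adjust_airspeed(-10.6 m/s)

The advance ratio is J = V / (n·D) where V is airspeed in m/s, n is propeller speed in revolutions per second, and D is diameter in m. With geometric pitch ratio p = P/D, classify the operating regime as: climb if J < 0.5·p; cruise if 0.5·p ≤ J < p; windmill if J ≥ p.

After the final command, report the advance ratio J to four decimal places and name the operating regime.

J = 0.1008, regime = climb

set_propeller: D = 3.474 m, P = 4.357 m (p = P/D = 1.254174); state ← (V=0, rpm=0)
set_airspeed(52.36): V ← 52.36 m/s
adjust_airspeed(-7.28): V ← 52.36 -7.28 = 45.08 m/s
throttle_to(5573): rpm ← 5573
adjust_airspeed(-1.96): V ← 45.08 -1.96 = 43.12 m/s
adjust_airspeed(-10.6): V ← 43.12 -10.6 = 32.52 m/s
final state: V = 32.52 m/s, rpm = 5573 → n = rpm/60 = 92.883333 rev/s
J = V / (n·D) = 32.52 / (92.883333 × 3.474) = 0.100782
regime bands: climb J<0.6271 | cruise [0.6271, 1.2542) | windmill J≥1.2542
J = 0.1008 → climb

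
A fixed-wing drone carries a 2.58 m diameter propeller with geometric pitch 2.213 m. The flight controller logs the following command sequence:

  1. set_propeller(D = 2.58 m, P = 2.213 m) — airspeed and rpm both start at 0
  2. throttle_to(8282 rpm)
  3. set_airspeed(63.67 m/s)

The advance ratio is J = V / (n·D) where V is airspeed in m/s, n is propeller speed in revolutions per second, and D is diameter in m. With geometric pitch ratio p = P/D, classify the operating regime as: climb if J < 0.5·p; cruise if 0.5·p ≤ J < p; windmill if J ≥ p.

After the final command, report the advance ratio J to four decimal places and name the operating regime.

set_propeller: D = 2.58 m, P = 2.213 m (p = P/D = 0.857752); state ← (V=0, rpm=0)
throttle_to(8282): rpm ← 8282
set_airspeed(63.67): V ← 63.67 m/s
final state: V = 63.67 m/s, rpm = 8282 → n = rpm/60 = 138.033333 rev/s
J = V / (n·D) = 63.67 / (138.033333 × 2.58) = 0.178785
regime bands: climb J<0.4289 | cruise [0.4289, 0.8578) | windmill J≥0.8578
J = 0.1788 → climb

J = 0.1788, regime = climb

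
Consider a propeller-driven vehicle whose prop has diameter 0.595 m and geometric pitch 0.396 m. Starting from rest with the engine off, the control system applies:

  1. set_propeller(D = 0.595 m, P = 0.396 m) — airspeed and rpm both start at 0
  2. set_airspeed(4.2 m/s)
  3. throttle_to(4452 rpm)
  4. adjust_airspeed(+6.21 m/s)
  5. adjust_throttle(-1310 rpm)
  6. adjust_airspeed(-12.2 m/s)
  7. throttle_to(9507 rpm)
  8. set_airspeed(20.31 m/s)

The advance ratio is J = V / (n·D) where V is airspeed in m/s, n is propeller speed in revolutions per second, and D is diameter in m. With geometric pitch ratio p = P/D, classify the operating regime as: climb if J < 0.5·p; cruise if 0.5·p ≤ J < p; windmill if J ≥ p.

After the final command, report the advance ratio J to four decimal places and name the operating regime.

J = 0.2154, regime = climb

set_propeller: D = 0.595 m, P = 0.396 m (p = P/D = 0.665546); state ← (V=0, rpm=0)
set_airspeed(4.2): V ← 4.2 m/s
throttle_to(4452): rpm ← 4452
adjust_airspeed(+6.21): V ← 4.2 +6.21 = 10.41 m/s
adjust_throttle(-1310): rpm ← 4452 -1310 = 3142
adjust_airspeed(-12.2): V ← 10.41 -12.2 = -1.79 m/s
throttle_to(9507): rpm ← 9507
set_airspeed(20.31): V ← 20.31 m/s
final state: V = 20.31 m/s, rpm = 9507 → n = rpm/60 = 158.450000 rev/s
J = V / (n·D) = 20.31 / (158.450000 × 0.595) = 0.215427
regime bands: climb J<0.3328 | cruise [0.3328, 0.6655) | windmill J≥0.6655
J = 0.2154 → climb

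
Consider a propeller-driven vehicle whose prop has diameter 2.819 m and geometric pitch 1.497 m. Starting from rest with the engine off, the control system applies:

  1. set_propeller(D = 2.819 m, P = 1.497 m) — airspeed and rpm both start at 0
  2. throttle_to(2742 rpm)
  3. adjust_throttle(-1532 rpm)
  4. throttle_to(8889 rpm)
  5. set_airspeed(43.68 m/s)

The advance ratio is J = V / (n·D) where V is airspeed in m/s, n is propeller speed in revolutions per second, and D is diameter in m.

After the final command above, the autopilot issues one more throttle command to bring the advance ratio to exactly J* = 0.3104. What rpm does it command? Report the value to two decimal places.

set_propeller: D = 2.819 m, P = 1.497 m (p = P/D = 0.531039); state ← (V=0, rpm=0)
throttle_to(2742): rpm ← 2742
adjust_throttle(-1532): rpm ← 2742 -1532 = 1210
throttle_to(8889): rpm ← 8889
set_airspeed(43.68): V ← 43.68 m/s
final state: V = 43.68 m/s, rpm = 8889 → n = rpm/60 = 148.150000 rev/s
target J* = 0.3104; solve J* = V/(n·D) for n: n = V/(J*·D) = 43.68/(0.3104 × 2.819) = 49.918996 rev/s
rpm = 60·n = 2995.139755

rpm = 2995.14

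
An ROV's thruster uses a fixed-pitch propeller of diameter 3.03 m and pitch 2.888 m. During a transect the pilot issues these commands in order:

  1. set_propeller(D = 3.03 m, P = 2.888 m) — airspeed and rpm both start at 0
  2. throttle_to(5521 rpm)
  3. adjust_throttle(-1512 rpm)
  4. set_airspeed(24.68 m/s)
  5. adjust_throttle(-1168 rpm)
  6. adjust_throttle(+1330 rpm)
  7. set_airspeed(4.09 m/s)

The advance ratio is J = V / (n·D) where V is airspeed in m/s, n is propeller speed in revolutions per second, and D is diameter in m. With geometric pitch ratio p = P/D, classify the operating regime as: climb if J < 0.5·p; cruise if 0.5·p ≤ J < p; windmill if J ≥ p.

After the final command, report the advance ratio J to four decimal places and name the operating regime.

J = 0.0194, regime = climb

set_propeller: D = 3.03 m, P = 2.888 m (p = P/D = 0.953135); state ← (V=0, rpm=0)
throttle_to(5521): rpm ← 5521
adjust_throttle(-1512): rpm ← 5521 -1512 = 4009
set_airspeed(24.68): V ← 24.68 m/s
adjust_throttle(-1168): rpm ← 4009 -1168 = 2841
adjust_throttle(+1330): rpm ← 2841 +1330 = 4171
set_airspeed(4.09): V ← 4.09 m/s
final state: V = 4.09 m/s, rpm = 4171 → n = rpm/60 = 69.516667 rev/s
J = V / (n·D) = 4.09 / (69.516667 × 3.03) = 0.019417
regime bands: climb J<0.4766 | cruise [0.4766, 0.9531) | windmill J≥0.9531
J = 0.0194 → climb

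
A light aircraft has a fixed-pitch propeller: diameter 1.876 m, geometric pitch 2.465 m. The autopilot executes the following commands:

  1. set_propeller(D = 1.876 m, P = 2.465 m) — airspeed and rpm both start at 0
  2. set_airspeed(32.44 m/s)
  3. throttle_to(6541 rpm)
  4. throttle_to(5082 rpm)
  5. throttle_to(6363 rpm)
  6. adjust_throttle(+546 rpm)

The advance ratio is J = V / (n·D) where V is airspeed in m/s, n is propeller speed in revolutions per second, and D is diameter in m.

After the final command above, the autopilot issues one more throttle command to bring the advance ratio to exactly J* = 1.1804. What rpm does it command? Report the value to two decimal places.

rpm = 878.96

set_propeller: D = 1.876 m, P = 2.465 m (p = P/D = 1.313966); state ← (V=0, rpm=0)
set_airspeed(32.44): V ← 32.44 m/s
throttle_to(6541): rpm ← 6541
throttle_to(5082): rpm ← 5082
throttle_to(6363): rpm ← 6363
adjust_throttle(+546): rpm ← 6363 +546 = 6909
final state: V = 32.44 m/s, rpm = 6909 → n = rpm/60 = 115.150000 rev/s
target J* = 1.1804; solve J* = V/(n·D) for n: n = V/(J*·D) = 32.44/(1.1804 × 1.876) = 14.649365 rev/s
rpm = 60·n = 878.961922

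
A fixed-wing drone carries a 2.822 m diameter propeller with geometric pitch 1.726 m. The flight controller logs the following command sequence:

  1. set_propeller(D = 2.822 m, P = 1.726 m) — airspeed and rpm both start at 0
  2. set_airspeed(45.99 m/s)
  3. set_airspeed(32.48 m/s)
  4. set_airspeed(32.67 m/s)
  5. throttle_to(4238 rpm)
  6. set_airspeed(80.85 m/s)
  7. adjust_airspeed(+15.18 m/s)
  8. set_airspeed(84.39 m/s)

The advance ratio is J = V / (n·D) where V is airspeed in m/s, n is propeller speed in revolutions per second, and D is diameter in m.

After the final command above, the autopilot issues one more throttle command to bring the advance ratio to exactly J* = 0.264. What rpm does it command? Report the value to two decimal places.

rpm = 6796.44

set_propeller: D = 2.822 m, P = 1.726 m (p = P/D = 0.611623); state ← (V=0, rpm=0)
set_airspeed(45.99): V ← 45.99 m/s
set_airspeed(32.48): V ← 32.48 m/s
set_airspeed(32.67): V ← 32.67 m/s
throttle_to(4238): rpm ← 4238
set_airspeed(80.85): V ← 80.85 m/s
adjust_airspeed(+15.18): V ← 80.85 +15.18 = 96.03 m/s
set_airspeed(84.39): V ← 84.39 m/s
final state: V = 84.39 m/s, rpm = 4238 → n = rpm/60 = 70.633333 rev/s
target J* = 0.264; solve J* = V/(n·D) for n: n = V/(J*·D) = 84.39/(0.264 × 2.822) = 113.273951 rev/s
rpm = 60·n = 6796.437085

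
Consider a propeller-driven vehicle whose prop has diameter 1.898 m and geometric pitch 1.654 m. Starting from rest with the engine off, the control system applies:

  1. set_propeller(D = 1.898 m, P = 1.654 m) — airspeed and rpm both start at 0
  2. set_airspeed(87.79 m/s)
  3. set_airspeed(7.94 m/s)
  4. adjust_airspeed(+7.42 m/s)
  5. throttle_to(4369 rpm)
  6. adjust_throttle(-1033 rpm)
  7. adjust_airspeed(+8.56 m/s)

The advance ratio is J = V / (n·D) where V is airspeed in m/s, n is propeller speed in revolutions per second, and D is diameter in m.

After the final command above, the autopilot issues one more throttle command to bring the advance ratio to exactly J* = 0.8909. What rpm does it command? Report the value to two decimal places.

set_propeller: D = 1.898 m, P = 1.654 m (p = P/D = 0.871444); state ← (V=0, rpm=0)
set_airspeed(87.79): V ← 87.79 m/s
set_airspeed(7.94): V ← 7.94 m/s
adjust_airspeed(+7.42): V ← 7.94 +7.42 = 15.36 m/s
throttle_to(4369): rpm ← 4369
adjust_throttle(-1033): rpm ← 4369 -1033 = 3336
adjust_airspeed(+8.56): V ← 15.36 +8.56 = 23.92 m/s
final state: V = 23.92 m/s, rpm = 3336 → n = rpm/60 = 55.600000 rev/s
target J* = 0.8909; solve J* = V/(n·D) for n: n = V/(J*·D) = 23.92/(0.8909 × 1.898) = 14.146077 rev/s
rpm = 60·n = 848.764602

rpm = 848.76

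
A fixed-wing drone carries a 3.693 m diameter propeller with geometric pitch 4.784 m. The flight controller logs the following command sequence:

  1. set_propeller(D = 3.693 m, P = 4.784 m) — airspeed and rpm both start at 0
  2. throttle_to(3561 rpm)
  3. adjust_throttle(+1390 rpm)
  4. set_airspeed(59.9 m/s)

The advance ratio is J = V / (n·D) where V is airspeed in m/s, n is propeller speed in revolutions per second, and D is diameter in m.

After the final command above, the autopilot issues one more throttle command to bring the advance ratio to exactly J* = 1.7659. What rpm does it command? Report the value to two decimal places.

rpm = 551.10

set_propeller: D = 3.693 m, P = 4.784 m (p = P/D = 1.295424); state ← (V=0, rpm=0)
throttle_to(3561): rpm ← 3561
adjust_throttle(+1390): rpm ← 3561 +1390 = 4951
set_airspeed(59.9): V ← 59.9 m/s
final state: V = 59.9 m/s, rpm = 4951 → n = rpm/60 = 82.516667 rev/s
target J* = 1.7659; solve J* = V/(n·D) for n: n = V/(J*·D) = 59.9/(1.7659 × 3.693) = 9.185048 rev/s
rpm = 60·n = 551.102852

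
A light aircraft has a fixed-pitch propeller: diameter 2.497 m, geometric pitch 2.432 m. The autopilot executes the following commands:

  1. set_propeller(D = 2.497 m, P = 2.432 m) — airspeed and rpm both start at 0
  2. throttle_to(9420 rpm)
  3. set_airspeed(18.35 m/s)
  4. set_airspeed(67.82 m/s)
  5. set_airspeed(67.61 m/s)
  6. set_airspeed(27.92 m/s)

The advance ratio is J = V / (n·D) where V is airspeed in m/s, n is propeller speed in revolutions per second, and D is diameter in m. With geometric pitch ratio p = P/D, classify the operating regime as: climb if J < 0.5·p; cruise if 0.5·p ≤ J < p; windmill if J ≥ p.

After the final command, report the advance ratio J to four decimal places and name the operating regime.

set_propeller: D = 2.497 m, P = 2.432 m (p = P/D = 0.973969); state ← (V=0, rpm=0)
throttle_to(9420): rpm ← 9420
set_airspeed(18.35): V ← 18.35 m/s
set_airspeed(67.82): V ← 67.82 m/s
set_airspeed(67.61): V ← 67.61 m/s
set_airspeed(27.92): V ← 27.92 m/s
final state: V = 27.92 m/s, rpm = 9420 → n = rpm/60 = 157.000000 rev/s
J = V / (n·D) = 27.92 / (157.000000 × 2.497) = 0.071219
regime bands: climb J<0.4870 | cruise [0.4870, 0.9740) | windmill J≥0.9740
J = 0.0712 → climb

J = 0.0712, regime = climb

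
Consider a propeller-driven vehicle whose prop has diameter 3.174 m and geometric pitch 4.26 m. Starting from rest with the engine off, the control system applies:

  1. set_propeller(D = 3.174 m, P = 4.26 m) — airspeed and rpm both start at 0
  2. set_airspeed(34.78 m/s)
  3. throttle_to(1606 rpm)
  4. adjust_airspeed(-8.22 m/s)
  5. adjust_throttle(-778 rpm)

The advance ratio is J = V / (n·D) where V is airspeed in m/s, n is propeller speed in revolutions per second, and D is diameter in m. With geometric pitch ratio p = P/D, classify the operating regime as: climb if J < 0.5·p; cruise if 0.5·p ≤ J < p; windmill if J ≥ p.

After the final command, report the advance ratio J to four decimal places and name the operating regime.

set_propeller: D = 3.174 m, P = 4.26 m (p = P/D = 1.342155); state ← (V=0, rpm=0)
set_airspeed(34.78): V ← 34.78 m/s
throttle_to(1606): rpm ← 1606
adjust_airspeed(-8.22): V ← 34.78 -8.22 = 26.56 m/s
adjust_throttle(-778): rpm ← 1606 -778 = 828
final state: V = 26.56 m/s, rpm = 828 → n = rpm/60 = 13.800000 rev/s
J = V / (n·D) = 26.56 / (13.800000 × 3.174) = 0.606376
regime bands: climb J<0.6711 | cruise [0.6711, 1.3422) | windmill J≥1.3422
J = 0.6064 → climb

J = 0.6064, regime = climb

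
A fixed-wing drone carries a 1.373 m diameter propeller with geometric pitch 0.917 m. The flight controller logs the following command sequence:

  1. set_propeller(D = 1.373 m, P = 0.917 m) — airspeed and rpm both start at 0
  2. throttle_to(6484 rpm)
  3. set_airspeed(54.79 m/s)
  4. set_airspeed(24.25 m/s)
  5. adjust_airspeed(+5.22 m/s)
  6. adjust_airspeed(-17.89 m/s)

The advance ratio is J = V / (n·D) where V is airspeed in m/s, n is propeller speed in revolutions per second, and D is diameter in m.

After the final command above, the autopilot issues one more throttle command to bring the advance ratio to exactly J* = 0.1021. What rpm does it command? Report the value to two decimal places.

set_propeller: D = 1.373 m, P = 0.917 m (p = P/D = 0.667881); state ← (V=0, rpm=0)
throttle_to(6484): rpm ← 6484
set_airspeed(54.79): V ← 54.79 m/s
set_airspeed(24.25): V ← 24.25 m/s
adjust_airspeed(+5.22): V ← 24.25 +5.22 = 29.47 m/s
adjust_airspeed(-17.89): V ← 29.47 -17.89 = 11.58 m/s
final state: V = 11.58 m/s, rpm = 6484 → n = rpm/60 = 108.066667 rev/s
target J* = 0.1021; solve J* = V/(n·D) for n: n = V/(J*·D) = 11.58/(0.1021 × 1.373) = 82.606131 rev/s
rpm = 60·n = 4956.367841

rpm = 4956.37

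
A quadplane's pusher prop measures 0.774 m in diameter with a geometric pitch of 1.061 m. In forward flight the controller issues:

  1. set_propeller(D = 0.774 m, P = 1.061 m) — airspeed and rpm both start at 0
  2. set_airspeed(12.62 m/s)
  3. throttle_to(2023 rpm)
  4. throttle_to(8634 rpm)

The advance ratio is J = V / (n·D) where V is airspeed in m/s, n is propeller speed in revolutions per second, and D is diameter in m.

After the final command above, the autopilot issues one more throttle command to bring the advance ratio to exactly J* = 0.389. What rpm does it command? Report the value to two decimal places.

rpm = 2514.90

set_propeller: D = 0.774 m, P = 1.061 m (p = P/D = 1.370801); state ← (V=0, rpm=0)
set_airspeed(12.62): V ← 12.62 m/s
throttle_to(2023): rpm ← 2023
throttle_to(8634): rpm ← 8634
final state: V = 12.62 m/s, rpm = 8634 → n = rpm/60 = 143.900000 rev/s
target J* = 0.389; solve J* = V/(n·D) for n: n = V/(J*·D) = 12.62/(0.389 × 0.774) = 41.914935 rev/s
rpm = 60·n = 2514.896076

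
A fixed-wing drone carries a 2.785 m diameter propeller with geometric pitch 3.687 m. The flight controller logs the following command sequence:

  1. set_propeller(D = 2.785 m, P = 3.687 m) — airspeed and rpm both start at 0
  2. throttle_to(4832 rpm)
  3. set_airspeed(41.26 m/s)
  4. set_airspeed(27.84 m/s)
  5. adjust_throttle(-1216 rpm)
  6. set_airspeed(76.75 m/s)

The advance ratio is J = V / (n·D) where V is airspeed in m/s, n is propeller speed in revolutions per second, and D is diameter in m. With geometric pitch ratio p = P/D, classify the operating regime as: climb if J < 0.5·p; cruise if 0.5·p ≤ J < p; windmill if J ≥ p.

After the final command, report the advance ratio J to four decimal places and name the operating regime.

set_propeller: D = 2.785 m, P = 3.687 m (p = P/D = 1.323878); state ← (V=0, rpm=0)
throttle_to(4832): rpm ← 4832
set_airspeed(41.26): V ← 41.26 m/s
set_airspeed(27.84): V ← 27.84 m/s
adjust_throttle(-1216): rpm ← 4832 -1216 = 3616
set_airspeed(76.75): V ← 76.75 m/s
final state: V = 76.75 m/s, rpm = 3616 → n = rpm/60 = 60.266667 rev/s
J = V / (n·D) = 76.75 / (60.266667 × 2.785) = 0.457273
regime bands: climb J<0.6619 | cruise [0.6619, 1.3239) | windmill J≥1.3239
J = 0.4573 → climb

J = 0.4573, regime = climb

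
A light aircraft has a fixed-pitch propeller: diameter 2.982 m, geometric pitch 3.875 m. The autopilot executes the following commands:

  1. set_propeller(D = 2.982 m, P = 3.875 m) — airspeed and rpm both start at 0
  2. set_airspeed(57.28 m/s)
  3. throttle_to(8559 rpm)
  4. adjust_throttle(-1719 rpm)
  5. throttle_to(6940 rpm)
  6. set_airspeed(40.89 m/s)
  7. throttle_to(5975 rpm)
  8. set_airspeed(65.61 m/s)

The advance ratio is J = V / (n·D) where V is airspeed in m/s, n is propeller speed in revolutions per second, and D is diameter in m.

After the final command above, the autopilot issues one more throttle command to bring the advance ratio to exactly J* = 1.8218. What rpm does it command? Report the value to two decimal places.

rpm = 724.62

set_propeller: D = 2.982 m, P = 3.875 m (p = P/D = 1.299463); state ← (V=0, rpm=0)
set_airspeed(57.28): V ← 57.28 m/s
throttle_to(8559): rpm ← 8559
adjust_throttle(-1719): rpm ← 8559 -1719 = 6840
throttle_to(6940): rpm ← 6940
set_airspeed(40.89): V ← 40.89 m/s
throttle_to(5975): rpm ← 5975
set_airspeed(65.61): V ← 65.61 m/s
final state: V = 65.61 m/s, rpm = 5975 → n = rpm/60 = 99.583333 rev/s
target J* = 1.8218; solve J* = V/(n·D) for n: n = V/(J*·D) = 65.61/(1.8218 × 2.982) = 12.077073 rev/s
rpm = 60·n = 724.624396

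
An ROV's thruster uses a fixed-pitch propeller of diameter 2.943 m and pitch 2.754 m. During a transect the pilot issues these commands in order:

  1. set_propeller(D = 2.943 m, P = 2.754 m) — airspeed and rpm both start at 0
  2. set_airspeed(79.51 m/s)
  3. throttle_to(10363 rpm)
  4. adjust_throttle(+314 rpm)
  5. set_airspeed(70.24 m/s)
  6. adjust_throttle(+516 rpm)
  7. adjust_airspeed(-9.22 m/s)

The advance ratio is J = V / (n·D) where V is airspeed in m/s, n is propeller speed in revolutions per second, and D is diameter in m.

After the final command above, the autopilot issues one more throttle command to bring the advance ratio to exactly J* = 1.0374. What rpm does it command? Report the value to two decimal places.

rpm = 1199.19

set_propeller: D = 2.943 m, P = 2.754 m (p = P/D = 0.935780); state ← (V=0, rpm=0)
set_airspeed(79.51): V ← 79.51 m/s
throttle_to(10363): rpm ← 10363
adjust_throttle(+314): rpm ← 10363 +314 = 10677
set_airspeed(70.24): V ← 70.24 m/s
adjust_throttle(+516): rpm ← 10677 +516 = 11193
adjust_airspeed(-9.22): V ← 70.24 -9.22 = 61.02 m/s
final state: V = 61.02 m/s, rpm = 11193 → n = rpm/60 = 186.550000 rev/s
target J* = 1.0374; solve J* = V/(n·D) for n: n = V/(J*·D) = 61.02/(1.0374 × 2.943) = 19.986452 rev/s
rpm = 60·n = 1199.187100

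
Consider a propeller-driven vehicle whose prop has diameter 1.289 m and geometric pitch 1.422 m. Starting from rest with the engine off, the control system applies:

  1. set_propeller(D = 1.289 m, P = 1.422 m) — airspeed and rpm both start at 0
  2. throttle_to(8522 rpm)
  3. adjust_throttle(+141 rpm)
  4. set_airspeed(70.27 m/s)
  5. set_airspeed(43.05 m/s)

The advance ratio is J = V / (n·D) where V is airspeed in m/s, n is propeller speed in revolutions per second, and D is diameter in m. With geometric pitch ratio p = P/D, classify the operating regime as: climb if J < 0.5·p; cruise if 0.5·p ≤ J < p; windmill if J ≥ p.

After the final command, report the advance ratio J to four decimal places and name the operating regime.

J = 0.2313, regime = climb

set_propeller: D = 1.289 m, P = 1.422 m (p = P/D = 1.103181); state ← (V=0, rpm=0)
throttle_to(8522): rpm ← 8522
adjust_throttle(+141): rpm ← 8522 +141 = 8663
set_airspeed(70.27): V ← 70.27 m/s
set_airspeed(43.05): V ← 43.05 m/s
final state: V = 43.05 m/s, rpm = 8663 → n = rpm/60 = 144.383333 rev/s
J = V / (n·D) = 43.05 / (144.383333 × 1.289) = 0.231315
regime bands: climb J<0.5516 | cruise [0.5516, 1.1032) | windmill J≥1.1032
J = 0.2313 → climb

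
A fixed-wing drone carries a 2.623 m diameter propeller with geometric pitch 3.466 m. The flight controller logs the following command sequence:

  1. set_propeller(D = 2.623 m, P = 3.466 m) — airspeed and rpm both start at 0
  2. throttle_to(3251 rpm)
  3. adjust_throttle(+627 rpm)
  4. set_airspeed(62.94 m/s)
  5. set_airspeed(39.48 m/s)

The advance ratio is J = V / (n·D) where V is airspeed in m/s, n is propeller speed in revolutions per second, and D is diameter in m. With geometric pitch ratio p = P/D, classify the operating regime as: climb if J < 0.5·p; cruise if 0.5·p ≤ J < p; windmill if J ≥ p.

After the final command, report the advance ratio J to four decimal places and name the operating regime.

J = 0.2329, regime = climb

set_propeller: D = 2.623 m, P = 3.466 m (p = P/D = 1.321388); state ← (V=0, rpm=0)
throttle_to(3251): rpm ← 3251
adjust_throttle(+627): rpm ← 3251 +627 = 3878
set_airspeed(62.94): V ← 62.94 m/s
set_airspeed(39.48): V ← 39.48 m/s
final state: V = 39.48 m/s, rpm = 3878 → n = rpm/60 = 64.633333 rev/s
J = V / (n·D) = 39.48 / (64.633333 × 2.623) = 0.232875
regime bands: climb J<0.6607 | cruise [0.6607, 1.3214) | windmill J≥1.3214
J = 0.2329 → climb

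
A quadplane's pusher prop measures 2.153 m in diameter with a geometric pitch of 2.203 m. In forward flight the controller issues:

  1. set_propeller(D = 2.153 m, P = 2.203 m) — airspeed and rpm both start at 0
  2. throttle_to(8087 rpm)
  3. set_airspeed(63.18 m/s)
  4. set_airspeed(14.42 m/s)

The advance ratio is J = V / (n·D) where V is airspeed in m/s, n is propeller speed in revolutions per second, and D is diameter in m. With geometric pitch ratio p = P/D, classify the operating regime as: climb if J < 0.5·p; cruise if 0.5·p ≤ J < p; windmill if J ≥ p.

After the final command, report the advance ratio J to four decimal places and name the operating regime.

set_propeller: D = 2.153 m, P = 2.203 m (p = P/D = 1.023223); state ← (V=0, rpm=0)
throttle_to(8087): rpm ← 8087
set_airspeed(63.18): V ← 63.18 m/s
set_airspeed(14.42): V ← 14.42 m/s
final state: V = 14.42 m/s, rpm = 8087 → n = rpm/60 = 134.783333 rev/s
J = V / (n·D) = 14.42 / (134.783333 × 2.153) = 0.049692
regime bands: climb J<0.5116 | cruise [0.5116, 1.0232) | windmill J≥1.0232
J = 0.0497 → climb

J = 0.0497, regime = climb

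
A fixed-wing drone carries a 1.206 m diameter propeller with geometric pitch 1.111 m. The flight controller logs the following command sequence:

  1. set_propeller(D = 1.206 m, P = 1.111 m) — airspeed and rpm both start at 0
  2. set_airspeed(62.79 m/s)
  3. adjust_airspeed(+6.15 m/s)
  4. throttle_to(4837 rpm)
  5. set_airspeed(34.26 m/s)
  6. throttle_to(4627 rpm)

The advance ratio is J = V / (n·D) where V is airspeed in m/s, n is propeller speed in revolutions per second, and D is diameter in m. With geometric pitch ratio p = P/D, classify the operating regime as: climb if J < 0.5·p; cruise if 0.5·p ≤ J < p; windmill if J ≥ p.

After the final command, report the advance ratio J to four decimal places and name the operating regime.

J = 0.3684, regime = climb

set_propeller: D = 1.206 m, P = 1.111 m (p = P/D = 0.921227); state ← (V=0, rpm=0)
set_airspeed(62.79): V ← 62.79 m/s
adjust_airspeed(+6.15): V ← 62.79 +6.15 = 68.94 m/s
throttle_to(4837): rpm ← 4837
set_airspeed(34.26): V ← 34.26 m/s
throttle_to(4627): rpm ← 4627
final state: V = 34.26 m/s, rpm = 4627 → n = rpm/60 = 77.116667 rev/s
J = V / (n·D) = 34.26 / (77.116667 × 1.206) = 0.368376
regime bands: climb J<0.4606 | cruise [0.4606, 0.9212) | windmill J≥0.9212
J = 0.3684 → climb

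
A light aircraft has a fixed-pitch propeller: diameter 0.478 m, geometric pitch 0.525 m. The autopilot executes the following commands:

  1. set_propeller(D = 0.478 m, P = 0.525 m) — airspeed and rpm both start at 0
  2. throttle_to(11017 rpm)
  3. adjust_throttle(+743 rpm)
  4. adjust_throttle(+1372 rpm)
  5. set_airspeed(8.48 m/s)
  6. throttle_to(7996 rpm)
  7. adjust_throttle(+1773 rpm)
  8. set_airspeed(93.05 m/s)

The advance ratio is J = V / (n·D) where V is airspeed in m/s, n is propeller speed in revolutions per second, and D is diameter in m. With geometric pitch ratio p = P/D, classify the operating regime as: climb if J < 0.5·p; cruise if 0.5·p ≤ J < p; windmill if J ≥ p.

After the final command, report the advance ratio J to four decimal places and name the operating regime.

set_propeller: D = 0.478 m, P = 0.525 m (p = P/D = 1.098326); state ← (V=0, rpm=0)
throttle_to(11017): rpm ← 11017
adjust_throttle(+743): rpm ← 11017 +743 = 11760
adjust_throttle(+1372): rpm ← 11760 +1372 = 13132
set_airspeed(8.48): V ← 8.48 m/s
throttle_to(7996): rpm ← 7996
adjust_throttle(+1773): rpm ← 7996 +1773 = 9769
set_airspeed(93.05): V ← 93.05 m/s
final state: V = 93.05 m/s, rpm = 9769 → n = rpm/60 = 162.816667 rev/s
J = V / (n·D) = 93.05 / (162.816667 × 0.478) = 1.195610
regime bands: climb J<0.5492 | cruise [0.5492, 1.0983) | windmill J≥1.0983
J = 1.1956 → windmill

J = 1.1956, regime = windmill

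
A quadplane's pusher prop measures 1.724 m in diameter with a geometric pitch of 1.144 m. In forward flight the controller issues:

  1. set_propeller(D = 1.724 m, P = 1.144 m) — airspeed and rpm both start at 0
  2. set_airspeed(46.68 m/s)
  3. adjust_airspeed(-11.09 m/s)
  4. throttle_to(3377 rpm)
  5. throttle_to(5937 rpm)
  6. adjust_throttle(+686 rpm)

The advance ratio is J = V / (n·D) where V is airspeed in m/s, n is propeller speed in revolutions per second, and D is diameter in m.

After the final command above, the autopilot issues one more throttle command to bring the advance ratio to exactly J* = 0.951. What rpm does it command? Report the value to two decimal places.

rpm = 1302.45

set_propeller: D = 1.724 m, P = 1.144 m (p = P/D = 0.663573); state ← (V=0, rpm=0)
set_airspeed(46.68): V ← 46.68 m/s
adjust_airspeed(-11.09): V ← 46.68 -11.09 = 35.59 m/s
throttle_to(3377): rpm ← 3377
throttle_to(5937): rpm ← 5937
adjust_throttle(+686): rpm ← 5937 +686 = 6623
final state: V = 35.59 m/s, rpm = 6623 → n = rpm/60 = 110.383333 rev/s
target J* = 0.951; solve J* = V/(n·D) for n: n = V/(J*·D) = 35.59/(0.951 × 1.724) = 21.707520 rev/s
rpm = 60·n = 1302.451199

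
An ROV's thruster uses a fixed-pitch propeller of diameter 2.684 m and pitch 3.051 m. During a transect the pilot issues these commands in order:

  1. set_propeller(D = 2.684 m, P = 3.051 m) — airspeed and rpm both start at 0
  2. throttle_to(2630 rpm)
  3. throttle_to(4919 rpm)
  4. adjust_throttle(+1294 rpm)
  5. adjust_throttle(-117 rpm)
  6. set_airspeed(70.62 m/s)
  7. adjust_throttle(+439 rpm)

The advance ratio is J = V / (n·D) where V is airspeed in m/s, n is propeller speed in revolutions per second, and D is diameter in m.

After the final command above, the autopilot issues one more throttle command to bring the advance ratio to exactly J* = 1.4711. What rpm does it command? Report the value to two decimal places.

rpm = 1073.13

set_propeller: D = 2.684 m, P = 3.051 m (p = P/D = 1.136736); state ← (V=0, rpm=0)
throttle_to(2630): rpm ← 2630
throttle_to(4919): rpm ← 4919
adjust_throttle(+1294): rpm ← 4919 +1294 = 6213
adjust_throttle(-117): rpm ← 6213 -117 = 6096
set_airspeed(70.62): V ← 70.62 m/s
adjust_throttle(+439): rpm ← 6096 +439 = 6535
final state: V = 70.62 m/s, rpm = 6535 → n = rpm/60 = 108.916667 rev/s
target J* = 1.4711; solve J* = V/(n·D) for n: n = V/(J*·D) = 70.62/(1.4711 × 2.684) = 17.885579 rev/s
rpm = 60·n = 1073.134746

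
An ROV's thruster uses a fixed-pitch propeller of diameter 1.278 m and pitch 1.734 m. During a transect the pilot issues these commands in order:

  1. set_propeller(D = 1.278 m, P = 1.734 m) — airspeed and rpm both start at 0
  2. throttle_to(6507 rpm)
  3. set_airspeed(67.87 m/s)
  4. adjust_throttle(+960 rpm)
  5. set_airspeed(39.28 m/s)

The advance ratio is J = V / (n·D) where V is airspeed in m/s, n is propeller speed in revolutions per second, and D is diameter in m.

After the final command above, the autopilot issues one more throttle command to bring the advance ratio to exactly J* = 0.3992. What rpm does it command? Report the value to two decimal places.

set_propeller: D = 1.278 m, P = 1.734 m (p = P/D = 1.356808); state ← (V=0, rpm=0)
throttle_to(6507): rpm ← 6507
set_airspeed(67.87): V ← 67.87 m/s
adjust_throttle(+960): rpm ← 6507 +960 = 7467
set_airspeed(39.28): V ← 39.28 m/s
final state: V = 39.28 m/s, rpm = 7467 → n = rpm/60 = 124.450000 rev/s
target J* = 0.3992; solve J* = V/(n·D) for n: n = V/(J*·D) = 39.28/(0.3992 × 1.278) = 76.992796 rev/s
rpm = 60·n = 4619.567774

rpm = 4619.57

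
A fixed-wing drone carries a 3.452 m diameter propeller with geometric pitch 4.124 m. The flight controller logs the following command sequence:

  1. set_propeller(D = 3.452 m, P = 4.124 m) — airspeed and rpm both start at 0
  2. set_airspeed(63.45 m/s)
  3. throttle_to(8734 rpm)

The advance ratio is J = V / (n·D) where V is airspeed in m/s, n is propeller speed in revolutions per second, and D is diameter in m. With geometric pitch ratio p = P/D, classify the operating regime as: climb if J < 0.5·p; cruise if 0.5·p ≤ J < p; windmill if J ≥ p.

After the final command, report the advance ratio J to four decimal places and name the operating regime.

J = 0.1263, regime = climb

set_propeller: D = 3.452 m, P = 4.124 m (p = P/D = 1.194670); state ← (V=0, rpm=0)
set_airspeed(63.45): V ← 63.45 m/s
throttle_to(8734): rpm ← 8734
final state: V = 63.45 m/s, rpm = 8734 → n = rpm/60 = 145.566667 rev/s
J = V / (n·D) = 63.45 / (145.566667 × 3.452) = 0.126270
regime bands: climb J<0.5973 | cruise [0.5973, 1.1947) | windmill J≥1.1947
J = 0.1263 → climb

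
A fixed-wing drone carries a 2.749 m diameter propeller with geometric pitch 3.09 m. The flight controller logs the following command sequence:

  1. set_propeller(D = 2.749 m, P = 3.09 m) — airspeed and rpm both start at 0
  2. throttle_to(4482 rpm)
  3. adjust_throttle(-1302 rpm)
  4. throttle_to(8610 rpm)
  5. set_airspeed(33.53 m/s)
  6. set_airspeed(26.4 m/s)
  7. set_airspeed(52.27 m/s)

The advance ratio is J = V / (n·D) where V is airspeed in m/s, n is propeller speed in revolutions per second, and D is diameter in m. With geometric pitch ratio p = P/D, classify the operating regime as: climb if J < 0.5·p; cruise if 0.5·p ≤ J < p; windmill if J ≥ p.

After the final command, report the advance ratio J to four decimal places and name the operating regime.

set_propeller: D = 2.749 m, P = 3.09 m (p = P/D = 1.124045); state ← (V=0, rpm=0)
throttle_to(4482): rpm ← 4482
adjust_throttle(-1302): rpm ← 4482 -1302 = 3180
throttle_to(8610): rpm ← 8610
set_airspeed(33.53): V ← 33.53 m/s
set_airspeed(26.4): V ← 26.4 m/s
set_airspeed(52.27): V ← 52.27 m/s
final state: V = 52.27 m/s, rpm = 8610 → n = rpm/60 = 143.500000 rev/s
J = V / (n·D) = 52.27 / (143.500000 × 2.749) = 0.132503
regime bands: climb J<0.5620 | cruise [0.5620, 1.1240) | windmill J≥1.1240
J = 0.1325 → climb

J = 0.1325, regime = climb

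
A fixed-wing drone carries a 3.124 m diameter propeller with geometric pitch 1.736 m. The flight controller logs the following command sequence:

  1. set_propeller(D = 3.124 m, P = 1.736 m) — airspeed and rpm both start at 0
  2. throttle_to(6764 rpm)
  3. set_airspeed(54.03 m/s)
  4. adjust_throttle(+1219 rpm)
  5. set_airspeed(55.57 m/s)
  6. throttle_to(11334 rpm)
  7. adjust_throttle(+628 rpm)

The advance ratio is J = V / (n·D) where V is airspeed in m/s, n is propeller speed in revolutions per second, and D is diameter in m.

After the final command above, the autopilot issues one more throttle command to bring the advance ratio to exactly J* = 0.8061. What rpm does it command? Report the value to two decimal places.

set_propeller: D = 3.124 m, P = 1.736 m (p = P/D = 0.555698); state ← (V=0, rpm=0)
throttle_to(6764): rpm ← 6764
set_airspeed(54.03): V ← 54.03 m/s
adjust_throttle(+1219): rpm ← 6764 +1219 = 7983
set_airspeed(55.57): V ← 55.57 m/s
throttle_to(11334): rpm ← 11334
adjust_throttle(+628): rpm ← 11334 +628 = 11962
final state: V = 55.57 m/s, rpm = 11962 → n = rpm/60 = 199.366667 rev/s
target J* = 0.8061; solve J* = V/(n·D) for n: n = V/(J*·D) = 55.57/(0.8061 × 3.124) = 22.066855 rev/s
rpm = 60·n = 1324.011328

rpm = 1324.01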